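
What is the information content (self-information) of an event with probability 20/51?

Information content I(x) = -log₂(p(x))
I = -log₂(20/51) = -log₂(0.3922)
I = 1.3505 bits


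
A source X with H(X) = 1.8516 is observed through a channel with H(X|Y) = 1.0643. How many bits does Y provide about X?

I(X;Y) = H(X) - H(X|Y)
I(X;Y) = 1.8516 - 1.0643 = 0.7873 bits


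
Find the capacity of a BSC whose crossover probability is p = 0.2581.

For BSC with error probability p:
C = 1 - H(p) where H(p) is binary entropy
H(0.2581) = -0.2581 × log₂(0.2581) - 0.7419 × log₂(0.7419)
H(p) = 0.8239
C = 1 - 0.8239 = 0.1761 bits/use


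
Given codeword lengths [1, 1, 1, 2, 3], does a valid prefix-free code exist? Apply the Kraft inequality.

Kraft inequality: Σ 2^(-l_i) ≤ 1 for prefix-free code
Calculating: 2^(-1) + 2^(-1) + 2^(-1) + 2^(-2) + 2^(-3)
= 0.5 + 0.5 + 0.5 + 0.25 + 0.125
= 1.8750
Since 1.8750 > 1, prefix-free code does not exist


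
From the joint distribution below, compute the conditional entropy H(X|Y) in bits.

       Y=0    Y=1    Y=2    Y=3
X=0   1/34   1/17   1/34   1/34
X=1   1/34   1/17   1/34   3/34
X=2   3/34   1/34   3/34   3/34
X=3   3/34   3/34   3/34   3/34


H(X|Y) = Σ_y p(y) H(X|Y=y)
  p(Y=0) = 4/17, H(X|Y=0) = 1.8113
  p(Y=1) = 4/17, H(X|Y=1) = 1.9056
  p(Y=2) = 4/17, H(X|Y=2) = 1.8113
  p(Y=3) = 5/17, H(X|Y=3) = 1.8955
H(X|Y) = 0.2353×1.8113 + 0.2353×1.9056 + 0.2353×1.8113 + 0.2941×1.8955 = 1.8582 bits


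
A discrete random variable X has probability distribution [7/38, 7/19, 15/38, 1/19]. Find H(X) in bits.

H(X) = -Σ p(x) log₂ p(x)
  -7/38 × log₂(7/38) = 0.4496
  -7/19 × log₂(7/19) = 0.5307
  -15/38 × log₂(15/38) = 0.5294
  -1/19 × log₂(1/19) = 0.2236
H(X) = 1.7332 bits


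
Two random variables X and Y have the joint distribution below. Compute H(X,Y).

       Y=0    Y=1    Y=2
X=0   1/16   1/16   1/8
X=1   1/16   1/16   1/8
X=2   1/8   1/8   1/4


H(X,Y) = -Σ p(x,y) log₂ p(x,y)
  p(0,0)=1/16: -0.0625 × log₂(0.0625) = 0.2500
  p(0,1)=1/16: -0.0625 × log₂(0.0625) = 0.2500
  p(0,2)=1/8: -0.1250 × log₂(0.1250) = 0.3750
  p(1,0)=1/16: -0.0625 × log₂(0.0625) = 0.2500
  p(1,1)=1/16: -0.0625 × log₂(0.0625) = 0.2500
  p(1,2)=1/8: -0.1250 × log₂(0.1250) = 0.3750
  p(2,0)=1/8: -0.1250 × log₂(0.1250) = 0.3750
  p(2,1)=1/8: -0.1250 × log₂(0.1250) = 0.3750
  p(2,2)=1/4: -0.2500 × log₂(0.2500) = 0.5000
H(X,Y) = 3.0000 bits


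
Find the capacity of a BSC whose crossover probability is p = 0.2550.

For BSC with error probability p:
C = 1 - H(p) where H(p) is binary entropy
H(0.2550) = -0.2550 × log₂(0.2550) - 0.7450 × log₂(0.7450)
H(p) = 0.8191
C = 1 - 0.8191 = 0.1809 bits/use


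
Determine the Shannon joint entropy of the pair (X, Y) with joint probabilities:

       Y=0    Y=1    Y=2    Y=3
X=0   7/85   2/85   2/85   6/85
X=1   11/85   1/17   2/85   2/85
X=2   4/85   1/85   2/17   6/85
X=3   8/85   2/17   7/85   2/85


H(X,Y) = -Σ p(x,y) log₂ p(x,y)
  p(0,0)=7/85: -0.0824 × log₂(0.0824) = 0.2966
  p(0,1)=2/85: -0.0235 × log₂(0.0235) = 0.1273
  p(0,2)=2/85: -0.0235 × log₂(0.0235) = 0.1273
  p(0,3)=6/85: -0.0706 × log₂(0.0706) = 0.2700
  p(1,0)=11/85: -0.1294 × log₂(0.1294) = 0.3818
  p(1,1)=1/17: -0.0588 × log₂(0.0588) = 0.2404
  p(1,2)=2/85: -0.0235 × log₂(0.0235) = 0.1273
  p(1,3)=2/85: -0.0235 × log₂(0.0235) = 0.1273
  p(2,0)=4/85: -0.0471 × log₂(0.0471) = 0.2075
  p(2,1)=1/85: -0.0118 × log₂(0.0118) = 0.0754
  p(2,2)=2/17: -0.1176 × log₂(0.1176) = 0.3632
  p(2,3)=6/85: -0.0706 × log₂(0.0706) = 0.2700
  p(3,0)=8/85: -0.0941 × log₂(0.0941) = 0.3209
  p(3,1)=2/17: -0.1176 × log₂(0.1176) = 0.3632
  p(3,2)=7/85: -0.0824 × log₂(0.0824) = 0.2966
  p(3,3)=2/85: -0.0235 × log₂(0.0235) = 0.1273
H(X,Y) = 3.7220 bits


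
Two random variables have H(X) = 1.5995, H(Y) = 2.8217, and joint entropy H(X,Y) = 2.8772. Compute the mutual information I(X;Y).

I(X;Y) = H(X) + H(Y) - H(X,Y)
I(X;Y) = 1.5995 + 2.8217 - 2.8772 = 1.544 bits


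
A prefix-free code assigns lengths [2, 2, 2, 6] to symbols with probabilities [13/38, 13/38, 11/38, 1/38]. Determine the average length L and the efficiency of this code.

Average length L = Σ p_i × l_i = 2.1053 bits
Entropy H = 1.7146 bits
Efficiency η = H/L × 100% = 81.45%


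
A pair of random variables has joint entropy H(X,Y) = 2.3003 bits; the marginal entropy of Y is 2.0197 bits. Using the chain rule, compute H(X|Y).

Chain rule: H(X,Y) = H(X|Y) + H(Y)
H(X|Y) = H(X,Y) - H(Y) = 2.3003 - 2.0197 = 0.2806 bits


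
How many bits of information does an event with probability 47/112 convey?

Information content I(x) = -log₂(p(x))
I = -log₂(47/112) = -log₂(0.4196)
I = 1.2528 bits


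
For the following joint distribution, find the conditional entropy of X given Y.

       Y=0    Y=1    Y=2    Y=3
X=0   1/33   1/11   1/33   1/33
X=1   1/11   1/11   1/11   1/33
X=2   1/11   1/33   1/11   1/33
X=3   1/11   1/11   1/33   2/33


H(X|Y) = Σ_y p(y) H(X|Y=y)
  p(Y=0) = 10/33, H(X|Y=0) = 1.8955
  p(Y=1) = 10/33, H(X|Y=1) = 1.8955
  p(Y=2) = 8/33, H(X|Y=2) = 1.8113
  p(Y=3) = 5/33, H(X|Y=3) = 1.9219
H(X|Y) = 0.3030×1.8955 + 0.3030×1.8955 + 0.2424×1.8113 + 0.1515×1.9219 = 1.8791 bits


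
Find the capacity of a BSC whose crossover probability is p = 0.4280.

For BSC with error probability p:
C = 1 - H(p) where H(p) is binary entropy
H(0.4280) = -0.4280 × log₂(0.4280) - 0.5720 × log₂(0.5720)
H(p) = 0.9850
C = 1 - 0.9850 = 0.0150 bits/use


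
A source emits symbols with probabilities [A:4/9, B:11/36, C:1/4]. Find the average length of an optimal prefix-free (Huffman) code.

Huffman tree construction:
Combine smallest probabilities repeatedly
Resulting codes:
  A: 0 (length 1)
  B: 11 (length 2)
  C: 10 (length 2)
Average length = Σ p(s) × length(s) = 1.5556 bits


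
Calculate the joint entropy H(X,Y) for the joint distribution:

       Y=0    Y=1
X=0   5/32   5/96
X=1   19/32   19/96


H(X,Y) = -Σ p(x,y) log₂ p(x,y)
  p(0,0)=5/32: -0.1562 × log₂(0.1562) = 0.4184
  p(0,1)=5/96: -0.0521 × log₂(0.0521) = 0.2220
  p(1,0)=19/32: -0.5938 × log₂(0.5938) = 0.4465
  p(1,1)=19/96: -0.1979 × log₂(0.1979) = 0.4625
H(X,Y) = 1.5496 bits


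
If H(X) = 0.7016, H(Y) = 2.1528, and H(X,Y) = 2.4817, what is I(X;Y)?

I(X;Y) = H(X) + H(Y) - H(X,Y)
I(X;Y) = 0.7016 + 2.1528 - 2.4817 = 0.3727 bits


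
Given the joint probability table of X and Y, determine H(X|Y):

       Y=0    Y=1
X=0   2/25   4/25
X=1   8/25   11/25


H(X|Y) = Σ_y p(y) H(X|Y=y)
  p(Y=0) = 2/5, H(X|Y=0) = 0.7219
  p(Y=1) = 3/5, H(X|Y=1) = 0.8366
H(X|Y) = 0.4000×0.7219 + 0.6000×0.8366 = 0.7908 bits


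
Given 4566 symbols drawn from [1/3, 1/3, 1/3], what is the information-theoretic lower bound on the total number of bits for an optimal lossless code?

Entropy H = 1.5850 bits/symbol
Minimum bits = H × n = 1.5850 × 4566
= 7236.94 bits


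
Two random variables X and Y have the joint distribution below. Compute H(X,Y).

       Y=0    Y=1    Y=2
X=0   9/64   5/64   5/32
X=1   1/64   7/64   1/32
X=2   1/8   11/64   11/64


H(X,Y) = -Σ p(x,y) log₂ p(x,y)
  p(0,0)=9/64: -0.1406 × log₂(0.1406) = 0.3980
  p(0,1)=5/64: -0.0781 × log₂(0.0781) = 0.2873
  p(0,2)=5/32: -0.1562 × log₂(0.1562) = 0.4184
  p(1,0)=1/64: -0.0156 × log₂(0.0156) = 0.0938
  p(1,1)=7/64: -0.1094 × log₂(0.1094) = 0.3492
  p(1,2)=1/32: -0.0312 × log₂(0.0312) = 0.1562
  p(2,0)=1/8: -0.1250 × log₂(0.1250) = 0.3750
  p(2,1)=11/64: -0.1719 × log₂(0.1719) = 0.4367
  p(2,2)=11/64: -0.1719 × log₂(0.1719) = 0.4367
H(X,Y) = 2.9513 bits


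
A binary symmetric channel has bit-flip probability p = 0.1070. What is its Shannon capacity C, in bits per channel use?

For BSC with error probability p:
C = 1 - H(p) where H(p) is binary entropy
H(0.1070) = -0.1070 × log₂(0.1070) - 0.8930 × log₂(0.8930)
H(p) = 0.4908
C = 1 - 0.4908 = 0.5092 bits/use


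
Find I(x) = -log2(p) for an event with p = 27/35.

Information content I(x) = -log₂(p(x))
I = -log₂(27/35) = -log₂(0.7714)
I = 0.3744 bits


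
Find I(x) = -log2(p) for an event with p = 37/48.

Information content I(x) = -log₂(p(x))
I = -log₂(37/48) = -log₂(0.7708)
I = 0.3755 bits


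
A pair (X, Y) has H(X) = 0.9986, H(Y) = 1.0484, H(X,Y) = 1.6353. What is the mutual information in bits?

I(X;Y) = H(X) + H(Y) - H(X,Y)
I(X;Y) = 0.9986 + 1.0484 - 1.6353 = 0.4117 bits


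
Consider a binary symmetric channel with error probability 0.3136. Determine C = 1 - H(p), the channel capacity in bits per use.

For BSC with error probability p:
C = 1 - H(p) where H(p) is binary entropy
H(0.3136) = -0.3136 × log₂(0.3136) - 0.6864 × log₂(0.6864)
H(p) = 0.8973
C = 1 - 0.8973 = 0.1027 bits/use


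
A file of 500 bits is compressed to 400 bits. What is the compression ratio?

Compression ratio = Original / Compressed
= 500 / 400 = 1.25:1


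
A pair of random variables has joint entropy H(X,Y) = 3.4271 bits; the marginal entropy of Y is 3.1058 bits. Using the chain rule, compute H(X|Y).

Chain rule: H(X,Y) = H(X|Y) + H(Y)
H(X|Y) = H(X,Y) - H(Y) = 3.4271 - 3.1058 = 0.3213 bits


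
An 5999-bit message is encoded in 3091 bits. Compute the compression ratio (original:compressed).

Compression ratio = Original / Compressed
= 5999 / 3091 = 1.94:1


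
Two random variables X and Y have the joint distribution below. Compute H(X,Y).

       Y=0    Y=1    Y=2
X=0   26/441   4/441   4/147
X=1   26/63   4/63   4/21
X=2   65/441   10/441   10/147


H(X,Y) = -Σ p(x,y) log₂ p(x,y)
  p(0,0)=26/441: -0.0590 × log₂(0.0590) = 0.2408
  p(0,1)=4/441: -0.0091 × log₂(0.0091) = 0.0615
  p(0,2)=4/147: -0.0272 × log₂(0.0272) = 0.1415
  p(1,0)=26/63: -0.4127 × log₂(0.4127) = 0.5269
  p(1,1)=4/63: -0.0635 × log₂(0.0635) = 0.2525
  p(1,2)=4/21: -0.1905 × log₂(0.1905) = 0.4557
  p(2,0)=65/441: -0.1474 × log₂(0.1474) = 0.4071
  p(2,1)=10/441: -0.0227 × log₂(0.0227) = 0.1239
  p(2,2)=10/147: -0.0680 × log₂(0.0680) = 0.2638
H(X,Y) = 2.4738 bits


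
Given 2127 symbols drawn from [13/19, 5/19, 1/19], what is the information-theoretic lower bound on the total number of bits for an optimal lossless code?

Entropy H = 1.1050 bits/symbol
Minimum bits = H × n = 1.1050 × 2127
= 2350.36 bits


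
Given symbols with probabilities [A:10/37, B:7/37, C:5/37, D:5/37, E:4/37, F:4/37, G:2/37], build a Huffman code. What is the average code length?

Huffman tree construction:
Combine smallest probabilities repeatedly
Resulting codes:
  A: 10 (length 2)
  B: 00 (length 2)
  C: 011 (length 3)
  D: 110 (length 3)
  E: 1111 (length 4)
  F: 010 (length 3)
  G: 1110 (length 4)
Average length = Σ p(s) × length(s) = 2.7027 bits


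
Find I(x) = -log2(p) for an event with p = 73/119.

Information content I(x) = -log₂(p(x))
I = -log₂(73/119) = -log₂(0.6134)
I = 0.7050 bits


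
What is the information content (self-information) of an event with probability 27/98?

Information content I(x) = -log₂(p(x))
I = -log₂(27/98) = -log₂(0.2755)
I = 1.8598 bits


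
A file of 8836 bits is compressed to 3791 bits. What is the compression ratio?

Compression ratio = Original / Compressed
= 8836 / 3791 = 2.33:1


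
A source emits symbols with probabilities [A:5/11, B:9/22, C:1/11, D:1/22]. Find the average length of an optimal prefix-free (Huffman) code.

Huffman tree construction:
Combine smallest probabilities repeatedly
Resulting codes:
  A: 0 (length 1)
  B: 11 (length 2)
  C: 101 (length 3)
  D: 100 (length 3)
Average length = Σ p(s) × length(s) = 1.6818 bits


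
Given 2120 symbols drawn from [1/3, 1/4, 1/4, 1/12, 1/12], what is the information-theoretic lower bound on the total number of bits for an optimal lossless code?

Entropy H = 2.1258 bits/symbol
Minimum bits = H × n = 2.1258 × 2120
= 4506.73 bits


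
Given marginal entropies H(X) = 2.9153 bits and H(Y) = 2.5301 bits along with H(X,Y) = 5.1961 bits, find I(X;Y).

I(X;Y) = H(X) + H(Y) - H(X,Y)
I(X;Y) = 2.9153 + 2.5301 - 5.1961 = 0.2493 bits


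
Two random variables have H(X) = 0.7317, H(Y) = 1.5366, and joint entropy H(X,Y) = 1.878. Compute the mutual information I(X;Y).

I(X;Y) = H(X) + H(Y) - H(X,Y)
I(X;Y) = 0.7317 + 1.5366 - 1.878 = 0.3903 bits


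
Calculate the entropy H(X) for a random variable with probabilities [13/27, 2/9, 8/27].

H(X) = -Σ p(x) log₂ p(x)
  -13/27 × log₂(13/27) = 0.5077
  -2/9 × log₂(2/9) = 0.4822
  -8/27 × log₂(8/27) = 0.5200
H(X) = 1.5099 bits


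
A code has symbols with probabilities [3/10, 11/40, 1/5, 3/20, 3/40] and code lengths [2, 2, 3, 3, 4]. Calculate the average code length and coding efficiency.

Average length L = Σ p_i × l_i = 2.5000 bits
Entropy H = 2.1885 bits
Efficiency η = H/L × 100% = 87.54%


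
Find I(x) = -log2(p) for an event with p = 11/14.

Information content I(x) = -log₂(p(x))
I = -log₂(11/14) = -log₂(0.7857)
I = 0.3479 bits


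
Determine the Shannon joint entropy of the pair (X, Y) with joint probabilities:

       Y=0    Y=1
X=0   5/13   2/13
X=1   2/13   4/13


H(X,Y) = -Σ p(x,y) log₂ p(x,y)
  p(0,0)=5/13: -0.3846 × log₂(0.3846) = 0.5302
  p(0,1)=2/13: -0.1538 × log₂(0.1538) = 0.4155
  p(1,0)=2/13: -0.1538 × log₂(0.1538) = 0.4155
  p(1,1)=4/13: -0.3077 × log₂(0.3077) = 0.5232
H(X,Y) = 1.8843 bits


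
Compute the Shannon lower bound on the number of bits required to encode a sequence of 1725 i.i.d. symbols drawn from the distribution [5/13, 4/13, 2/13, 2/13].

Entropy H = 1.8843 bits/symbol
Minimum bits = H × n = 1.8843 × 1725
= 3250.44 bits


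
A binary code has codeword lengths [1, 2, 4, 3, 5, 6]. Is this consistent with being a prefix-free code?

Kraft inequality: Σ 2^(-l_i) ≤ 1 for prefix-free code
Calculating: 2^(-1) + 2^(-2) + 2^(-4) + 2^(-3) + 2^(-5) + 2^(-6)
= 0.5 + 0.25 + 0.0625 + 0.125 + 0.03125 + 0.015625
= 0.9844
Since 0.9844 ≤ 1, prefix-free code exists


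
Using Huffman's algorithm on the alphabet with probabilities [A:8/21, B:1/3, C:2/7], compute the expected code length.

Huffman tree construction:
Combine smallest probabilities repeatedly
Resulting codes:
  A: 0 (length 1)
  B: 11 (length 2)
  C: 10 (length 2)
Average length = Σ p(s) × length(s) = 1.6190 bits


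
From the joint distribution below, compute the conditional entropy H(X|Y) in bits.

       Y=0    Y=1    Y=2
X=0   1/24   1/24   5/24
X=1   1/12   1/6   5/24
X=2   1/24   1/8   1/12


H(X|Y) = Σ_y p(y) H(X|Y=y)
  p(Y=0) = 1/6, H(X|Y=0) = 1.5000
  p(Y=1) = 1/3, H(X|Y=1) = 1.4056
  p(Y=2) = 1/2, H(X|Y=2) = 1.4834
H(X|Y) = 0.1667×1.5000 + 0.3333×1.4056 + 0.5000×1.4834 = 1.4602 bits


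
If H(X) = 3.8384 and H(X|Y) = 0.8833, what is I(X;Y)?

I(X;Y) = H(X) - H(X|Y)
I(X;Y) = 3.8384 - 0.8833 = 2.9551 bits


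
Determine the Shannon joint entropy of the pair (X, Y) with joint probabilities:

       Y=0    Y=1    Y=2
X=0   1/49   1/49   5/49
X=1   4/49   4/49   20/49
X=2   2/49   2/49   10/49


H(X,Y) = -Σ p(x,y) log₂ p(x,y)
  p(0,0)=1/49: -0.0204 × log₂(0.0204) = 0.1146
  p(0,1)=1/49: -0.0204 × log₂(0.0204) = 0.1146
  p(0,2)=5/49: -0.1020 × log₂(0.1020) = 0.3360
  p(1,0)=4/49: -0.0816 × log₂(0.0816) = 0.2951
  p(1,1)=4/49: -0.0816 × log₂(0.0816) = 0.2951
  p(1,2)=20/49: -0.4082 × log₂(0.4082) = 0.5277
  p(2,0)=2/49: -0.0408 × log₂(0.0408) = 0.1884
  p(2,1)=2/49: -0.0408 × log₂(0.0408) = 0.1884
  p(2,2)=10/49: -0.2041 × log₂(0.2041) = 0.4679
H(X,Y) = 2.5276 bits


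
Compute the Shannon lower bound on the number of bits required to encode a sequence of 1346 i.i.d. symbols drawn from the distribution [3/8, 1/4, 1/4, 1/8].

Entropy H = 1.9056 bits/symbol
Minimum bits = H × n = 1.9056 × 1346
= 2564.99 bits


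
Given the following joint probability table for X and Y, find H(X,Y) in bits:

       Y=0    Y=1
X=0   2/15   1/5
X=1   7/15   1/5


H(X,Y) = -Σ p(x,y) log₂ p(x,y)
  p(0,0)=2/15: -0.1333 × log₂(0.1333) = 0.3876
  p(0,1)=1/5: -0.2000 × log₂(0.2000) = 0.4644
  p(1,0)=7/15: -0.4667 × log₂(0.4667) = 0.5131
  p(1,1)=1/5: -0.2000 × log₂(0.2000) = 0.4644
H(X,Y) = 1.8295 bits


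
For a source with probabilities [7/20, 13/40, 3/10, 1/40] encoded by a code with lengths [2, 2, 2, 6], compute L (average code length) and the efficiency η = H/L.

Average length L = Σ p_i × l_i = 2.1000 bits
Entropy H = 1.7112 bits
Efficiency η = H/L × 100% = 81.49%


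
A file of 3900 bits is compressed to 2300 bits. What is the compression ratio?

Compression ratio = Original / Compressed
= 3900 / 2300 = 1.70:1


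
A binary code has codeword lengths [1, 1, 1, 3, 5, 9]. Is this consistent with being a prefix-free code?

Kraft inequality: Σ 2^(-l_i) ≤ 1 for prefix-free code
Calculating: 2^(-1) + 2^(-1) + 2^(-1) + 2^(-3) + 2^(-5) + 2^(-9)
= 0.5 + 0.5 + 0.5 + 0.125 + 0.03125 + 0.001953125
= 1.6582
Since 1.6582 > 1, prefix-free code does not exist


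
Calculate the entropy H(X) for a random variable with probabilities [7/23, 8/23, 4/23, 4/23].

H(X) = -Σ p(x) log₂ p(x)
  -7/23 × log₂(7/23) = 0.5223
  -8/23 × log₂(8/23) = 0.5299
  -4/23 × log₂(4/23) = 0.4389
  -4/23 × log₂(4/23) = 0.4389
H(X) = 1.9300 bits


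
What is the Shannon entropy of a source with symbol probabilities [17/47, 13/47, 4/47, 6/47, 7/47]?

H(X) = -Σ p(x) log₂ p(x)
  -17/47 × log₂(17/47) = 0.5307
  -13/47 × log₂(13/47) = 0.5128
  -4/47 × log₂(4/47) = 0.3025
  -6/47 × log₂(6/47) = 0.3791
  -7/47 × log₂(7/47) = 0.4092
H(X) = 2.1343 bits


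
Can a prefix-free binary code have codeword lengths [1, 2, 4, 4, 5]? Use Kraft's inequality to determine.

Kraft inequality: Σ 2^(-l_i) ≤ 1 for prefix-free code
Calculating: 2^(-1) + 2^(-2) + 2^(-4) + 2^(-4) + 2^(-5)
= 0.5 + 0.25 + 0.0625 + 0.0625 + 0.03125
= 0.9062
Since 0.9062 ≤ 1, prefix-free code exists


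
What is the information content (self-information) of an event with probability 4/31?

Information content I(x) = -log₂(p(x))
I = -log₂(4/31) = -log₂(0.1290)
I = 2.9542 bits


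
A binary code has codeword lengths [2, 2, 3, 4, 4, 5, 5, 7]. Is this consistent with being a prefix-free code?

Kraft inequality: Σ 2^(-l_i) ≤ 1 for prefix-free code
Calculating: 2^(-2) + 2^(-2) + 2^(-3) + 2^(-4) + 2^(-4) + 2^(-5) + 2^(-5) + 2^(-7)
= 0.25 + 0.25 + 0.125 + 0.0625 + 0.0625 + 0.03125 + 0.03125 + 0.0078125
= 0.8203
Since 0.8203 ≤ 1, prefix-free code exists


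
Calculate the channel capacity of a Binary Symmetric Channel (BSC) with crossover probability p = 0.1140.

For BSC with error probability p:
C = 1 - H(p) where H(p) is binary entropy
H(0.1140) = -0.1140 × log₂(0.1140) - 0.8860 × log₂(0.8860)
H(p) = 0.5119
C = 1 - 0.5119 = 0.4881 bits/use


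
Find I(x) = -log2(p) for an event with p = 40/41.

Information content I(x) = -log₂(p(x))
I = -log₂(40/41) = -log₂(0.9756)
I = 0.0356 bits


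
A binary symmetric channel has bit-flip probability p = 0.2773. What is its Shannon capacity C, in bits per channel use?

For BSC with error probability p:
C = 1 - H(p) where H(p) is binary entropy
H(0.2773) = -0.2773 × log₂(0.2773) - 0.7227 × log₂(0.7227)
H(p) = 0.8517
C = 1 - 0.8517 = 0.1483 bits/use


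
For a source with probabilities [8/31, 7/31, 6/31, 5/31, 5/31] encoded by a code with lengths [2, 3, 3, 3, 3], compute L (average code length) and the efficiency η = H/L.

Average length L = Σ p_i × l_i = 2.7419 bits
Entropy H = 2.2968 bits
Efficiency η = H/L × 100% = 83.76%


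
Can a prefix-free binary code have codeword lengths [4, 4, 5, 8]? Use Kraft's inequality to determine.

Kraft inequality: Σ 2^(-l_i) ≤ 1 for prefix-free code
Calculating: 2^(-4) + 2^(-4) + 2^(-5) + 2^(-8)
= 0.0625 + 0.0625 + 0.03125 + 0.00390625
= 0.1602
Since 0.1602 ≤ 1, prefix-free code exists


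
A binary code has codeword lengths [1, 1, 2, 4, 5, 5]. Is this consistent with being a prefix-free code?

Kraft inequality: Σ 2^(-l_i) ≤ 1 for prefix-free code
Calculating: 2^(-1) + 2^(-1) + 2^(-2) + 2^(-4) + 2^(-5) + 2^(-5)
= 0.5 + 0.5 + 0.25 + 0.0625 + 0.03125 + 0.03125
= 1.3750
Since 1.3750 > 1, prefix-free code does not exist


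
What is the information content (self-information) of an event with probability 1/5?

Information content I(x) = -log₂(p(x))
I = -log₂(1/5) = -log₂(0.2000)
I = 2.3219 bits


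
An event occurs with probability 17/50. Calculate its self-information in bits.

Information content I(x) = -log₂(p(x))
I = -log₂(17/50) = -log₂(0.3400)
I = 1.5564 bits


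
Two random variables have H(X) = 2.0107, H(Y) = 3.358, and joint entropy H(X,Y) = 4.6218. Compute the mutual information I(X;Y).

I(X;Y) = H(X) + H(Y) - H(X,Y)
I(X;Y) = 2.0107 + 3.358 - 4.6218 = 0.7469 bits


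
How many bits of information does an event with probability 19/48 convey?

Information content I(x) = -log₂(p(x))
I = -log₂(19/48) = -log₂(0.3958)
I = 1.3370 bits


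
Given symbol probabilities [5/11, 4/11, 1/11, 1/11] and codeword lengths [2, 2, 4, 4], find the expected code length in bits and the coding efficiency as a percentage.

Average length L = Σ p_i × l_i = 2.3636 bits
Entropy H = 1.6767 bits
Efficiency η = H/L × 100% = 70.94%


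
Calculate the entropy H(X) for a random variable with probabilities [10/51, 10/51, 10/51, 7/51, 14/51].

H(X) = -Σ p(x) log₂ p(x)
  -10/51 × log₂(10/51) = 0.4609
  -10/51 × log₂(10/51) = 0.4609
  -10/51 × log₂(10/51) = 0.4609
  -7/51 × log₂(7/51) = 0.3932
  -14/51 × log₂(14/51) = 0.5120
H(X) = 2.2879 bits


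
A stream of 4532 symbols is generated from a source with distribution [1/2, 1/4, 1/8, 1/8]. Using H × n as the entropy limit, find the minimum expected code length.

Entropy H = 1.7500 bits/symbol
Minimum bits = H × n = 1.7500 × 4532
= 7931.00 bits


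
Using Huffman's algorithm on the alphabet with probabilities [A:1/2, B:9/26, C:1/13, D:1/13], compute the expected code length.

Huffman tree construction:
Combine smallest probabilities repeatedly
Resulting codes:
  A: 0 (length 1)
  B: 11 (length 2)
  C: 100 (length 3)
  D: 101 (length 3)
Average length = Σ p(s) × length(s) = 1.6538 bits


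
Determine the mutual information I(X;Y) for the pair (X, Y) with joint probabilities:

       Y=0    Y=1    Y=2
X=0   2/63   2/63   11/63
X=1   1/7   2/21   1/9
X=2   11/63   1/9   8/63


H(X) = 1.5499, H(Y) = 1.5499, H(X,Y) = 3.0019
I(X;Y) = H(X) + H(Y) - H(X,Y) = 0.0980 bits


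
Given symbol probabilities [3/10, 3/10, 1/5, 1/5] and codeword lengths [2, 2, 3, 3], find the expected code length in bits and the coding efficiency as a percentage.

Average length L = Σ p_i × l_i = 2.4000 bits
Entropy H = 1.9710 bits
Efficiency η = H/L × 100% = 82.12%


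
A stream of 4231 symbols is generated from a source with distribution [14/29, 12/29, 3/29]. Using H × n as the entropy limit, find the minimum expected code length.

Entropy H = 1.3726 bits/symbol
Minimum bits = H × n = 1.3726 × 4231
= 5807.27 bits


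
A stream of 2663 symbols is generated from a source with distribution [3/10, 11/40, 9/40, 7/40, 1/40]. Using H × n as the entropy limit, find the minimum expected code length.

Entropy H = 2.0906 bits/symbol
Minimum bits = H × n = 2.0906 × 2663
= 5567.20 bits


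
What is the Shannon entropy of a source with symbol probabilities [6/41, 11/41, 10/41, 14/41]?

H(X) = -Σ p(x) log₂ p(x)
  -6/41 × log₂(6/41) = 0.4057
  -11/41 × log₂(11/41) = 0.5093
  -10/41 × log₂(10/41) = 0.4965
  -14/41 × log₂(14/41) = 0.5293
H(X) = 1.9408 bits


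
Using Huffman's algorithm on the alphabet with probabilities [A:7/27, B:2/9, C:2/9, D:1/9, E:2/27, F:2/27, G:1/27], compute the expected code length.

Huffman tree construction:
Combine smallest probabilities repeatedly
Resulting codes:
  A: 10 (length 2)
  B: 00 (length 2)
  C: 01 (length 2)
  D: 1111 (length 4)
  E: 1101 (length 4)
  F: 1110 (length 4)
  G: 1100 (length 4)
Average length = Σ p(s) × length(s) = 2.5926 bits


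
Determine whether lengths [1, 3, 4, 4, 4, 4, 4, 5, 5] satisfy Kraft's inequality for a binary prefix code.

Kraft inequality: Σ 2^(-l_i) ≤ 1 for prefix-free code
Calculating: 2^(-1) + 2^(-3) + 2^(-4) + 2^(-4) + 2^(-4) + 2^(-4) + 2^(-4) + 2^(-5) + 2^(-5)
= 0.5 + 0.125 + 0.0625 + 0.0625 + 0.0625 + 0.0625 + 0.0625 + 0.03125 + 0.03125
= 1.0000
Since 1.0000 ≤ 1, prefix-free code exists


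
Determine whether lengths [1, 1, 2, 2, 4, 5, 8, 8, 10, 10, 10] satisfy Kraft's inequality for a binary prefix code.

Kraft inequality: Σ 2^(-l_i) ≤ 1 for prefix-free code
Calculating: 2^(-1) + 2^(-1) + 2^(-2) + 2^(-2) + 2^(-4) + 2^(-5) + 2^(-8) + 2^(-8) + 2^(-10) + 2^(-10) + 2^(-10)
= 0.5 + 0.5 + 0.25 + 0.25 + 0.0625 + 0.03125 + 0.00390625 + 0.00390625 + 0.0009765625 + 0.0009765625 + 0.0009765625
= 1.6045
Since 1.6045 > 1, prefix-free code does not exist


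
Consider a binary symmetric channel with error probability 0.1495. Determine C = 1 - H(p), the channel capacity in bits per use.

For BSC with error probability p:
C = 1 - H(p) where H(p) is binary entropy
H(0.1495) = -0.1495 × log₂(0.1495) - 0.8505 × log₂(0.8505)
H(p) = 0.6086
C = 1 - 0.6086 = 0.3914 bits/use


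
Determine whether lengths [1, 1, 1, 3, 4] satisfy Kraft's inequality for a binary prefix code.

Kraft inequality: Σ 2^(-l_i) ≤ 1 for prefix-free code
Calculating: 2^(-1) + 2^(-1) + 2^(-1) + 2^(-3) + 2^(-4)
= 0.5 + 0.5 + 0.5 + 0.125 + 0.0625
= 1.6875
Since 1.6875 > 1, prefix-free code does not exist


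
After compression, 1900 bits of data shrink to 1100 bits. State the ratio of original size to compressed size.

Compression ratio = Original / Compressed
= 1900 / 1100 = 1.73:1


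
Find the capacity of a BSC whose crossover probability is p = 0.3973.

For BSC with error probability p:
C = 1 - H(p) where H(p) is binary entropy
H(0.3973) = -0.3973 × log₂(0.3973) - 0.6027 × log₂(0.6027)
H(p) = 0.9693
C = 1 - 0.9693 = 0.0307 bits/use


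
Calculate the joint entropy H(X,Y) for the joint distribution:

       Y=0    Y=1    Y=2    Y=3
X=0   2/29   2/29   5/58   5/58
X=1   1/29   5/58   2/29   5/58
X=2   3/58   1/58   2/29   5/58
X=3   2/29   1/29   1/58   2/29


H(X,Y) = -Σ p(x,y) log₂ p(x,y)
  p(0,0)=2/29: -0.0690 × log₂(0.0690) = 0.2661
  p(0,1)=2/29: -0.0690 × log₂(0.0690) = 0.2661
  p(0,2)=5/58: -0.0862 × log₂(0.0862) = 0.3048
  p(0,3)=5/58: -0.0862 × log₂(0.0862) = 0.3048
  p(1,0)=1/29: -0.0345 × log₂(0.0345) = 0.1675
  p(1,1)=5/58: -0.0862 × log₂(0.0862) = 0.3048
  p(1,2)=2/29: -0.0690 × log₂(0.0690) = 0.2661
  p(1,3)=5/58: -0.0862 × log₂(0.0862) = 0.3048
  p(2,0)=3/58: -0.0517 × log₂(0.0517) = 0.2210
  p(2,1)=1/58: -0.0172 × log₂(0.0172) = 0.1010
  p(2,2)=2/29: -0.0690 × log₂(0.0690) = 0.2661
  p(2,3)=5/58: -0.0862 × log₂(0.0862) = 0.3048
  p(3,0)=2/29: -0.0690 × log₂(0.0690) = 0.2661
  p(3,1)=1/29: -0.0345 × log₂(0.0345) = 0.1675
  p(3,2)=1/58: -0.0172 × log₂(0.0172) = 0.1010
  p(3,3)=2/29: -0.0690 × log₂(0.0690) = 0.2661
H(X,Y) = 3.8786 bits


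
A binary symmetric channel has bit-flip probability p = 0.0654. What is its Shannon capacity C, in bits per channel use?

For BSC with error probability p:
C = 1 - H(p) where H(p) is binary entropy
H(0.0654) = -0.0654 × log₂(0.0654) - 0.9346 × log₂(0.9346)
H(p) = 0.3485
C = 1 - 0.3485 = 0.6515 bits/use


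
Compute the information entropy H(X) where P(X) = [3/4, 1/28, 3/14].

H(X) = -Σ p(x) log₂ p(x)
  -3/4 × log₂(3/4) = 0.3113
  -1/28 × log₂(1/28) = 0.1717
  -3/14 × log₂(3/14) = 0.4762
H(X) = 0.9592 bits


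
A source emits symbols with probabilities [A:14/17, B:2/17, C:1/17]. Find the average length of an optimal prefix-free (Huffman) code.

Huffman tree construction:
Combine smallest probabilities repeatedly
Resulting codes:
  A: 1 (length 1)
  B: 01 (length 2)
  C: 00 (length 2)
Average length = Σ p(s) × length(s) = 1.1765 bits


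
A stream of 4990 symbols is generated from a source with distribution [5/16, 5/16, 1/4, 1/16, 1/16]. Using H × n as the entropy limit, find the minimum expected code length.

Entropy H = 2.0488 bits/symbol
Minimum bits = H × n = 2.0488 × 4990
= 10223.49 bits


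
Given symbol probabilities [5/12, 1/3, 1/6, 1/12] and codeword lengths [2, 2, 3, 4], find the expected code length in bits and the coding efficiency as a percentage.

Average length L = Σ p_i × l_i = 2.3333 bits
Entropy H = 1.7842 bits
Efficiency η = H/L × 100% = 76.46%


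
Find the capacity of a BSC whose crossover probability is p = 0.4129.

For BSC with error probability p:
C = 1 - H(p) where H(p) is binary entropy
H(0.4129) = -0.4129 × log₂(0.4129) - 0.5871 × log₂(0.5871)
H(p) = 0.9780
C = 1 - 0.9780 = 0.0220 bits/use


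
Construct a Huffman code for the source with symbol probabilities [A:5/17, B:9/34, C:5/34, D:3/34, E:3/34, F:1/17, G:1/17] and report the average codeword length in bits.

Huffman tree construction:
Combine smallest probabilities repeatedly
Resulting codes:
  A: 11 (length 2)
  B: 01 (length 2)
  C: 101 (length 3)
  D: 000 (length 3)
  E: 001 (length 3)
  F: 1000 (length 4)
  G: 1001 (length 4)
Average length = Σ p(s) × length(s) = 2.5588 bits


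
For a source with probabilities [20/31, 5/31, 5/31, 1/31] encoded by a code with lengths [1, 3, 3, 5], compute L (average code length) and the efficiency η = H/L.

Average length L = Σ p_i × l_i = 1.7742 bits
Entropy H = 1.4168 bits
Efficiency η = H/L × 100% = 79.86%


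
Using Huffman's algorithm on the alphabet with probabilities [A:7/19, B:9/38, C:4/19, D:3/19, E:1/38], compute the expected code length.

Huffman tree construction:
Combine smallest probabilities repeatedly
Resulting codes:
  A: 11 (length 2)
  B: 10 (length 2)
  C: 01 (length 2)
  D: 001 (length 3)
  E: 000 (length 3)
Average length = Σ p(s) × length(s) = 2.1842 bits


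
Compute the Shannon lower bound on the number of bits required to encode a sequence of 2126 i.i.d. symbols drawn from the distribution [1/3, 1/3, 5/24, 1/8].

Entropy H = 1.9031 bits/symbol
Minimum bits = H × n = 1.9031 × 2126
= 4046.01 bits


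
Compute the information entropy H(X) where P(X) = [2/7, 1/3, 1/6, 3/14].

H(X) = -Σ p(x) log₂ p(x)
  -2/7 × log₂(2/7) = 0.5164
  -1/3 × log₂(1/3) = 0.5283
  -1/6 × log₂(1/6) = 0.4308
  -3/14 × log₂(3/14) = 0.4762
H(X) = 1.9518 bits


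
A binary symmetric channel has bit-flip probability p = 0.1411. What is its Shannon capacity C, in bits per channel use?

For BSC with error probability p:
C = 1 - H(p) where H(p) is binary entropy
H(0.1411) = -0.1411 × log₂(0.1411) - 0.8589 × log₂(0.8589)
H(p) = 0.5871
C = 1 - 0.5871 = 0.4129 bits/use


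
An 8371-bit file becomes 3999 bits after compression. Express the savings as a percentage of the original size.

Space savings = (1 - Compressed/Original) × 100%
= (1 - 3999/8371) × 100%
= 52.23%


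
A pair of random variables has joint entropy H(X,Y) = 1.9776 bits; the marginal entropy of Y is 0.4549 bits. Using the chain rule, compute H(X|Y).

Chain rule: H(X,Y) = H(X|Y) + H(Y)
H(X|Y) = H(X,Y) - H(Y) = 1.9776 - 0.4549 = 1.5227 bits


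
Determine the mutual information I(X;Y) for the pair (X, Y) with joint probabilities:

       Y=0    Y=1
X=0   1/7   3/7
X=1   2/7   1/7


H(X) = 0.9852, H(Y) = 0.9852, H(X,Y) = 1.8424
I(X;Y) = H(X) + H(Y) - H(X,Y) = 0.1281 bits


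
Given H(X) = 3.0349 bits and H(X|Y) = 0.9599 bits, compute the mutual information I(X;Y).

I(X;Y) = H(X) - H(X|Y)
I(X;Y) = 3.0349 - 0.9599 = 2.075 bits


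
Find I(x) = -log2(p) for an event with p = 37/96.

Information content I(x) = -log₂(p(x))
I = -log₂(37/96) = -log₂(0.3854)
I = 1.3755 bits


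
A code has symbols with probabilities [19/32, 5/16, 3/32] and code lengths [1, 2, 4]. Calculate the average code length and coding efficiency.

Average length L = Σ p_i × l_i = 1.5938 bits
Entropy H = 1.2911 bits
Efficiency η = H/L × 100% = 81.01%


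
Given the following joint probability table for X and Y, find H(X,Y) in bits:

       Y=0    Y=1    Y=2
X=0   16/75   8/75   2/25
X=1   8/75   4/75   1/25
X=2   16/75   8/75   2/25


H(X,Y) = -Σ p(x,y) log₂ p(x,y)
  p(0,0)=16/75: -0.2133 × log₂(0.2133) = 0.4755
  p(0,1)=8/75: -0.1067 × log₂(0.1067) = 0.3444
  p(0,2)=2/25: -0.0800 × log₂(0.0800) = 0.2915
  p(1,0)=8/75: -0.1067 × log₂(0.1067) = 0.3444
  p(1,1)=4/75: -0.0533 × log₂(0.0533) = 0.2255
  p(1,2)=1/25: -0.0400 × log₂(0.0400) = 0.1858
  p(2,0)=16/75: -0.2133 × log₂(0.2133) = 0.4755
  p(2,1)=8/75: -0.1067 × log₂(0.1067) = 0.3444
  p(2,2)=2/25: -0.0800 × log₂(0.0800) = 0.2915
H(X,Y) = 2.9785 bits


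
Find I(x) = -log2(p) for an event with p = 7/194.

Information content I(x) = -log₂(p(x))
I = -log₂(7/194) = -log₂(0.0361)
I = 4.7926 bits


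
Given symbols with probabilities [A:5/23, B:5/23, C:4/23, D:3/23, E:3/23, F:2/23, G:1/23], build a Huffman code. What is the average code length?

Huffman tree construction:
Combine smallest probabilities repeatedly
Resulting codes:
  A: 00 (length 2)
  B: 01 (length 2)
  C: 111 (length 3)
  D: 100 (length 3)
  E: 101 (length 3)
  F: 1101 (length 4)
  G: 1100 (length 4)
Average length = Σ p(s) × length(s) = 2.6957 bits


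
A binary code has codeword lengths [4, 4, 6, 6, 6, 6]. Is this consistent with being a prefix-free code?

Kraft inequality: Σ 2^(-l_i) ≤ 1 for prefix-free code
Calculating: 2^(-4) + 2^(-4) + 2^(-6) + 2^(-6) + 2^(-6) + 2^(-6)
= 0.0625 + 0.0625 + 0.015625 + 0.015625 + 0.015625 + 0.015625
= 0.1875
Since 0.1875 ≤ 1, prefix-free code exists


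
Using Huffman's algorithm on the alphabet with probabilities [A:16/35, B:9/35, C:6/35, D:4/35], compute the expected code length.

Huffman tree construction:
Combine smallest probabilities repeatedly
Resulting codes:
  A: 0 (length 1)
  B: 10 (length 2)
  C: 111 (length 3)
  D: 110 (length 3)
Average length = Σ p(s) × length(s) = 1.8286 bits


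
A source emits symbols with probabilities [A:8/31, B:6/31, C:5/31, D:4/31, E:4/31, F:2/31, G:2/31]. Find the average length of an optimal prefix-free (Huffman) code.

Huffman tree construction:
Combine smallest probabilities repeatedly
Resulting codes:
  A: 01 (length 2)
  B: 00 (length 2)
  C: 111 (length 3)
  D: 100 (length 3)
  E: 101 (length 3)
  F: 1100 (length 4)
  G: 1101 (length 4)
Average length = Σ p(s) × length(s) = 2.6774 bits


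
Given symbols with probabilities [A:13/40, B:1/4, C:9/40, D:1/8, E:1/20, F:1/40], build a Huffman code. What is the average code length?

Huffman tree construction:
Combine smallest probabilities repeatedly
Resulting codes:
  A: 11 (length 2)
  B: 10 (length 2)
  C: 01 (length 2)
  D: 001 (length 3)
  E: 0001 (length 4)
  F: 0000 (length 4)
Average length = Σ p(s) × length(s) = 2.2750 bits


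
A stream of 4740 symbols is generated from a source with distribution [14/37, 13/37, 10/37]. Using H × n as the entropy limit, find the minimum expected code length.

Entropy H = 1.5709 bits/symbol
Minimum bits = H × n = 1.5709 × 4740
= 7445.87 bits


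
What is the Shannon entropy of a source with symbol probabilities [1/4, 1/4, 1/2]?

H(X) = -Σ p(x) log₂ p(x)
  -1/4 × log₂(1/4) = 0.5000
  -1/4 × log₂(1/4) = 0.5000
  -1/2 × log₂(1/2) = 0.5000
H(X) = 1.5000 bits


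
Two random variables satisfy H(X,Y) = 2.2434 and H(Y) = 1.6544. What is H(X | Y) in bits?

Chain rule: H(X,Y) = H(X|Y) + H(Y)
H(X|Y) = H(X,Y) - H(Y) = 2.2434 - 1.6544 = 0.589 bits


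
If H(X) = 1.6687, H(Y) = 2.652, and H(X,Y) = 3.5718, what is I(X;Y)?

I(X;Y) = H(X) + H(Y) - H(X,Y)
I(X;Y) = 1.6687 + 2.652 - 3.5718 = 0.7489 bits


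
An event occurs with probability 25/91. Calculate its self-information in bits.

Information content I(x) = -log₂(p(x))
I = -log₂(25/91) = -log₂(0.2747)
I = 1.8639 bits


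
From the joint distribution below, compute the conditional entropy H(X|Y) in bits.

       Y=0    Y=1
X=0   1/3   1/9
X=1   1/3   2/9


H(X|Y) = Σ_y p(y) H(X|Y=y)
  p(Y=0) = 2/3, H(X|Y=0) = 1.0000
  p(Y=1) = 1/3, H(X|Y=1) = 0.9183
H(X|Y) = 0.6667×1.0000 + 0.3333×0.9183 = 0.9728 bits


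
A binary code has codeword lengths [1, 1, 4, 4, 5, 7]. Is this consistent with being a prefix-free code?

Kraft inequality: Σ 2^(-l_i) ≤ 1 for prefix-free code
Calculating: 2^(-1) + 2^(-1) + 2^(-4) + 2^(-4) + 2^(-5) + 2^(-7)
= 0.5 + 0.5 + 0.0625 + 0.0625 + 0.03125 + 0.0078125
= 1.1641
Since 1.1641 > 1, prefix-free code does not exist


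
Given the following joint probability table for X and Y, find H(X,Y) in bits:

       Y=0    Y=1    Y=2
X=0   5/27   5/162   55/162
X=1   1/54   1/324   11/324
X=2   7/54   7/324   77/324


H(X,Y) = -Σ p(x,y) log₂ p(x,y)
  p(0,0)=5/27: -0.1852 × log₂(0.1852) = 0.4505
  p(0,1)=5/162: -0.0309 × log₂(0.0309) = 0.1549
  p(0,2)=55/162: -0.3395 × log₂(0.3395) = 0.5291
  p(1,0)=1/54: -0.0185 × log₂(0.0185) = 0.1066
  p(1,1)=1/324: -0.0031 × log₂(0.0031) = 0.0257
  p(1,2)=11/324: -0.0340 × log₂(0.0340) = 0.1657
  p(2,0)=7/54: -0.1296 × log₂(0.1296) = 0.3821
  p(2,1)=7/324: -0.0216 × log₂(0.0216) = 0.1195
  p(2,2)=77/324: -0.2377 × log₂(0.2377) = 0.4927
H(X,Y) = 2.4268 bits


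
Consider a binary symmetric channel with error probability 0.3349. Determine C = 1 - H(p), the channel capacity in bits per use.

For BSC with error probability p:
C = 1 - H(p) where H(p) is binary entropy
H(0.3349) = -0.3349 × log₂(0.3349) - 0.6651 × log₂(0.6651)
H(p) = 0.9199
C = 1 - 0.9199 = 0.0801 bits/use


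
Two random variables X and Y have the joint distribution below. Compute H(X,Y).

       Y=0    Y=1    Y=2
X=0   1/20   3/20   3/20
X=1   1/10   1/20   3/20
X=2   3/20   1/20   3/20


H(X,Y) = -Σ p(x,y) log₂ p(x,y)
  p(0,0)=1/20: -0.0500 × log₂(0.0500) = 0.2161
  p(0,1)=3/20: -0.1500 × log₂(0.1500) = 0.4105
  p(0,2)=3/20: -0.1500 × log₂(0.1500) = 0.4105
  p(1,0)=1/10: -0.1000 × log₂(0.1000) = 0.3322
  p(1,1)=1/20: -0.0500 × log₂(0.0500) = 0.2161
  p(1,2)=3/20: -0.1500 × log₂(0.1500) = 0.4105
  p(2,0)=3/20: -0.1500 × log₂(0.1500) = 0.4105
  p(2,1)=1/20: -0.0500 × log₂(0.0500) = 0.2161
  p(2,2)=3/20: -0.1500 × log₂(0.1500) = 0.4105
H(X,Y) = 3.0332 bits


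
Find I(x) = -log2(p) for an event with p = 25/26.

Information content I(x) = -log₂(p(x))
I = -log₂(25/26) = -log₂(0.9615)
I = 0.0566 bits


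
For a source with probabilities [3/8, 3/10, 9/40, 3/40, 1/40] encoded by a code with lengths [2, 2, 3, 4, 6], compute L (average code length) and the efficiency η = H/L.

Average length L = Σ p_i × l_i = 2.4750 bits
Entropy H = 1.9493 bits
Efficiency η = H/L × 100% = 78.76%


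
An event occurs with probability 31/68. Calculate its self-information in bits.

Information content I(x) = -log₂(p(x))
I = -log₂(31/68) = -log₂(0.4559)
I = 1.1333 bits


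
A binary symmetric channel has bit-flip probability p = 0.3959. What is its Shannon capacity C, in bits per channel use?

For BSC with error probability p:
C = 1 - H(p) where H(p) is binary entropy
H(0.3959) = -0.3959 × log₂(0.3959) - 0.6041 × log₂(0.6041)
H(p) = 0.9685
C = 1 - 0.9685 = 0.0315 bits/use


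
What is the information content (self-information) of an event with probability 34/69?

Information content I(x) = -log₂(p(x))
I = -log₂(34/69) = -log₂(0.4928)
I = 1.0211 bits


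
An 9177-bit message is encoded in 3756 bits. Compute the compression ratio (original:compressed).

Compression ratio = Original / Compressed
= 9177 / 3756 = 2.44:1


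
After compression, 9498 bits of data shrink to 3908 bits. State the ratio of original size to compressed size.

Compression ratio = Original / Compressed
= 9498 / 3908 = 2.43:1


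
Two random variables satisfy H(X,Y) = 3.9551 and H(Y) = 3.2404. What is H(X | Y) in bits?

Chain rule: H(X,Y) = H(X|Y) + H(Y)
H(X|Y) = H(X,Y) - H(Y) = 3.9551 - 3.2404 = 0.7147 bits
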